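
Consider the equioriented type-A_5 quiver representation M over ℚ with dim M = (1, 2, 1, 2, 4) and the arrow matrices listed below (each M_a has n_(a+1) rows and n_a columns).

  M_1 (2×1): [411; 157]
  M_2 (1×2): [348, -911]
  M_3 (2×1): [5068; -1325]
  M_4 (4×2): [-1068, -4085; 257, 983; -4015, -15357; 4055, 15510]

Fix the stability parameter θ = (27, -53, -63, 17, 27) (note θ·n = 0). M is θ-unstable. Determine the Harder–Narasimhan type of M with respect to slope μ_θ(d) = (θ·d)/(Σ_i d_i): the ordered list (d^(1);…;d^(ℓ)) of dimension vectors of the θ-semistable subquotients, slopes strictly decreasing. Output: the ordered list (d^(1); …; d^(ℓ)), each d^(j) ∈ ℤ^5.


Interval decomposition of M: I[1,5], I[2,2], I[4,5], I[5,5]^2.
HN type (ℓ=4): μ^(1)=27; μ^(2)=17; μ^(3)=-89/3; μ^(4)=-53

((0, 0, 0, 0, 4); (0, 0, 0, 2, 0); (1, 1, 1, 0, 0); (0, 1, 0, 0, 0))


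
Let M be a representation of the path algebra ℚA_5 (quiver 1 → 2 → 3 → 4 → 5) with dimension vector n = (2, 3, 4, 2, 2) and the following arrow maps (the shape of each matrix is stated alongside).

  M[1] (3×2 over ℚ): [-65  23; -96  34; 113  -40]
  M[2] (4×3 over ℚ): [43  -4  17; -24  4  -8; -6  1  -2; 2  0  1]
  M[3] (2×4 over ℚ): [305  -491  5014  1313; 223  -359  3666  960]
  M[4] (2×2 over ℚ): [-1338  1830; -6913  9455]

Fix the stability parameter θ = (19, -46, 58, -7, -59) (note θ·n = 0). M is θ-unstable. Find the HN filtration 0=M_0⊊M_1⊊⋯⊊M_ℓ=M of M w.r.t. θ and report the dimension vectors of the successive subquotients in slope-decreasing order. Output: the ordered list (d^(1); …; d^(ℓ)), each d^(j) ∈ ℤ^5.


Barcode: M ≅ I[1,4], I[1,5], I[2,3], I[3,3], I[5,5]. HN layers by μ_θ (6 steps, strictly decreasing):
  μ^(1)=58; μ^(2)=51/2; μ^(3)=-8/3; μ^(4)=-27/2; μ^(5)=-46; μ^(6)=-59

((0, 0, 2, 0, 0); (0, 0, 1, 1, 0); (0, 0, 1, 1, 1); (2, 2, 0, 0, 0); (0, 1, 0, 0, 0); (0, 0, 0, 0, 1))


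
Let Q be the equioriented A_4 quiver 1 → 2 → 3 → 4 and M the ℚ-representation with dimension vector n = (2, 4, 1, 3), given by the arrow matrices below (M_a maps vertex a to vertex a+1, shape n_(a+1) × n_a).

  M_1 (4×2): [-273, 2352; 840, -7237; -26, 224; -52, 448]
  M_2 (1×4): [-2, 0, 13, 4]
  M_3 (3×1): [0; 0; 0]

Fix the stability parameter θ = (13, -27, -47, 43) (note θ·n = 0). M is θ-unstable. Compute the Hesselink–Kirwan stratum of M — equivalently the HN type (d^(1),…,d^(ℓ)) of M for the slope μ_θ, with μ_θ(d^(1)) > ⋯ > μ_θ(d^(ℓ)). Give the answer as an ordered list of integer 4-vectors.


Barcode: M ≅ I[1,2]^2, I[2,2], I[2,3], I[4,4]^3. HN layers by μ_θ (4 steps, strictly decreasing):
  μ^(1)=43; μ^(2)=-7; μ^(3)=-27; μ^(4)=-37

((0, 0, 0, 3); (2, 2, 0, 0); (0, 1, 0, 0); (0, 1, 1, 0))


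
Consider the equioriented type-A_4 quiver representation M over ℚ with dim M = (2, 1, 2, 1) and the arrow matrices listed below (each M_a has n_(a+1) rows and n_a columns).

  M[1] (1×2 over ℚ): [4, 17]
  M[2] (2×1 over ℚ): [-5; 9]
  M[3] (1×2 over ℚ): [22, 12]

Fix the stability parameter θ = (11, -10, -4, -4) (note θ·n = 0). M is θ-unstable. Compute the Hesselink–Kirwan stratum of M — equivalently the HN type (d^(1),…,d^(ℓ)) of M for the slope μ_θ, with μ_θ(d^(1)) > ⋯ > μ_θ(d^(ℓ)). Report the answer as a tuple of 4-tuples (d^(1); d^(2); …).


Via rank(M_{q-1}∘⋯∘M_p): M ≅ I[1,1], I[1,4], I[3,3].
μ_θ-semistable layers: μ^(1)=11; μ^(2)=-7/4; μ^(3)=-4

((1, 0, 0, 0); (1, 1, 1, 1); (0, 0, 1, 0))


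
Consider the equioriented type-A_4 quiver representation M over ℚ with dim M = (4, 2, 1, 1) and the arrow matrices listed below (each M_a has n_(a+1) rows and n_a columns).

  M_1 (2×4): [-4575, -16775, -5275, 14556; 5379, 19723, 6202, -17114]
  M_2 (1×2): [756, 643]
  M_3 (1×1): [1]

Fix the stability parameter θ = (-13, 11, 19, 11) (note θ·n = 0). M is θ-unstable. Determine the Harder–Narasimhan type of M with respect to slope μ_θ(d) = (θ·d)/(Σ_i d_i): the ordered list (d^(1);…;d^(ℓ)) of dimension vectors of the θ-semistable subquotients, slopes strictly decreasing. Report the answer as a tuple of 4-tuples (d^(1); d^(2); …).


Via rank(M_{q-1}∘⋯∘M_p): M ≅ I[1,1]^2, I[1,2], I[1,4].
μ_θ-semistable layers: μ^(1)=15; μ^(2)=11; μ^(3)=-13

((0, 0, 1, 1); (0, 2, 0, 0); (4, 0, 0, 0))


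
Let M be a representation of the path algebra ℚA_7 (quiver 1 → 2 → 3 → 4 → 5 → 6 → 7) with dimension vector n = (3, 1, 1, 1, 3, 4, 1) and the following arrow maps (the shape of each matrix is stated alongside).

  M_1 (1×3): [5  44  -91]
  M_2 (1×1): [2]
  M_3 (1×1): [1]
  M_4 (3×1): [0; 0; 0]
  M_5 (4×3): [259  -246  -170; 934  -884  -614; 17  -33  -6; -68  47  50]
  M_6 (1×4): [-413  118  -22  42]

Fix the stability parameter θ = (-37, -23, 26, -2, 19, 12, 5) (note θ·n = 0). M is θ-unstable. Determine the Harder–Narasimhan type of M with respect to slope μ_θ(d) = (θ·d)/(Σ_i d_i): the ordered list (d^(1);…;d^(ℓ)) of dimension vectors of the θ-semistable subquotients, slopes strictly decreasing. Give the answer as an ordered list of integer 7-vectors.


Barcode: M ≅ I[1,1]^2, I[1,4], I[5,6]^2, I[5,7], I[6,6]. HN layers by μ_θ (4 steps, strictly decreasing):
  μ^(1)=31/2; μ^(2)=12; μ^(3)=-23; μ^(4)=-37

((0, 0, 0, 0, 2, 2, 0); (0, 0, 1, 1, 1, 2, 1); (0, 1, 0, 0, 0, 0, 0); (3, 0, 0, 0, 0, 0, 0))


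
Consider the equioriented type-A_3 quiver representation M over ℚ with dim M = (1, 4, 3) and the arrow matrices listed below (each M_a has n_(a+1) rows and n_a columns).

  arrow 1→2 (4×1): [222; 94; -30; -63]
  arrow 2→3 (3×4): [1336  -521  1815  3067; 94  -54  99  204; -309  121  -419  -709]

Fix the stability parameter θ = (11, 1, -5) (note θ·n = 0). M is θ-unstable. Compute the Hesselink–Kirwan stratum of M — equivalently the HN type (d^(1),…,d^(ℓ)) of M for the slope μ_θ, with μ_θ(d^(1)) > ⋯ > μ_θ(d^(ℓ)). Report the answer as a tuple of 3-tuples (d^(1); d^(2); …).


Via rank(M_{q-1}∘⋯∘M_p): M ≅ I[1,3], I[2,2], I[2,3]^2.
μ_θ-semistable layers: μ^(1)=7/3; μ^(2)=1; μ^(3)=-2

((1, 1, 1); (0, 1, 0); (0, 2, 2))


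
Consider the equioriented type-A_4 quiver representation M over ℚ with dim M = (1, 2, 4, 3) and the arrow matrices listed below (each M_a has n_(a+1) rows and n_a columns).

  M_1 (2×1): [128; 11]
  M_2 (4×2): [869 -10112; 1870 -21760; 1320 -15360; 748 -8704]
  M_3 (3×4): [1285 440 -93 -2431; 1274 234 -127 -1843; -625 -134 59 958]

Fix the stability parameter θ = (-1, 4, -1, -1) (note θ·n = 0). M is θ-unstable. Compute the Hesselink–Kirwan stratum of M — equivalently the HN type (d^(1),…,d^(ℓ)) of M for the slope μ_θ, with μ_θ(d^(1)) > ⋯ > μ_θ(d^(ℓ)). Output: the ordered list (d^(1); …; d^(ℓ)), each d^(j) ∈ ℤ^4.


Barcode: M ≅ I[1,2], I[2,4], I[3,3], I[3,4]^2. HN layers by μ_θ (3 steps, strictly decreasing):
  μ^(1)=4; μ^(2)=2/3; μ^(3)=-1

((0, 1, 0, 0); (0, 1, 1, 1); (1, 0, 3, 2))


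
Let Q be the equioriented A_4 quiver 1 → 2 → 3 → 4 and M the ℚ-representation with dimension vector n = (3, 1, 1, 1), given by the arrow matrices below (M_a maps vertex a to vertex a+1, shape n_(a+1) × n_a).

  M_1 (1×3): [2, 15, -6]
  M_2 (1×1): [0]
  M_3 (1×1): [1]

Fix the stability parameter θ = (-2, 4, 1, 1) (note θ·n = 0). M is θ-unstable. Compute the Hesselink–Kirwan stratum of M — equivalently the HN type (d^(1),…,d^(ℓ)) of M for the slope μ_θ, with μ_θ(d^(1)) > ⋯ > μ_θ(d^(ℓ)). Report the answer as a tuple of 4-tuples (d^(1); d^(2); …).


Via rank(M_{q-1}∘⋯∘M_p): M ≅ I[1,1]^2, I[1,2], I[3,4].
μ_θ-semistable layers: μ^(1)=4; μ^(2)=1; μ^(3)=-2

((0, 1, 0, 0); (0, 0, 1, 1); (3, 0, 0, 0))


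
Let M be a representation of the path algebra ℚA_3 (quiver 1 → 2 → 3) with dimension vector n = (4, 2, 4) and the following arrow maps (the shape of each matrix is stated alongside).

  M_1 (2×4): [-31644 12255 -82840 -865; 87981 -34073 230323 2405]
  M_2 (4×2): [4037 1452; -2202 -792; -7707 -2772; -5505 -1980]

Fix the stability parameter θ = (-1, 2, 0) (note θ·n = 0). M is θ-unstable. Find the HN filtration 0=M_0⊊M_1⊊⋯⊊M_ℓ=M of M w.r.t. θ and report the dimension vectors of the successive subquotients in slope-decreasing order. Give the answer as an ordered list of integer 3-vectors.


Via rank(M_{q-1}∘⋯∘M_p): M ≅ I[1,1]^2, I[1,2], I[1,3], I[3,3]^3.
μ_θ-semistable layers: μ^(1)=2; μ^(2)=1; μ^(3)=0; μ^(4)=-1

((0, 1, 0); (0, 1, 1); (0, 0, 3); (4, 0, 0))


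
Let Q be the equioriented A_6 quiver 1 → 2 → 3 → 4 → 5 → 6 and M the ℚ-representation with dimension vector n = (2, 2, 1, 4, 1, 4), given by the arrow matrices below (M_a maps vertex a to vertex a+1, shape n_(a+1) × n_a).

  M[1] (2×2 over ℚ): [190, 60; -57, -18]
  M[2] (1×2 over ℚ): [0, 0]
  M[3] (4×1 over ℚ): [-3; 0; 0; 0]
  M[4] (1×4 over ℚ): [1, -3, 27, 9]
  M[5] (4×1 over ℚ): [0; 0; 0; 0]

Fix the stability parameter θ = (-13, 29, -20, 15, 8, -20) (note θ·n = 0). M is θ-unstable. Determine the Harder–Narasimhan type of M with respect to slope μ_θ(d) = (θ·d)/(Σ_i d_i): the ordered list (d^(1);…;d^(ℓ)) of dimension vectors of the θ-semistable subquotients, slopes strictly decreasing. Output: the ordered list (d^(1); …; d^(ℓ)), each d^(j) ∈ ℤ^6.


Barcode: M ≅ I[1,1], I[1,2], I[2,2], I[3,5], I[4,4]^3, I[6,6]^4. HN layers by μ_θ (5 steps, strictly decreasing):
  μ^(1)=29; μ^(2)=15; μ^(3)=23/2; μ^(4)=-13; μ^(5)=-20

((0, 2, 0, 0, 0, 0); (0, 0, 0, 3, 0, 0); (0, 0, 0, 1, 1, 0); (2, 0, 0, 0, 0, 0); (0, 0, 1, 0, 0, 4))


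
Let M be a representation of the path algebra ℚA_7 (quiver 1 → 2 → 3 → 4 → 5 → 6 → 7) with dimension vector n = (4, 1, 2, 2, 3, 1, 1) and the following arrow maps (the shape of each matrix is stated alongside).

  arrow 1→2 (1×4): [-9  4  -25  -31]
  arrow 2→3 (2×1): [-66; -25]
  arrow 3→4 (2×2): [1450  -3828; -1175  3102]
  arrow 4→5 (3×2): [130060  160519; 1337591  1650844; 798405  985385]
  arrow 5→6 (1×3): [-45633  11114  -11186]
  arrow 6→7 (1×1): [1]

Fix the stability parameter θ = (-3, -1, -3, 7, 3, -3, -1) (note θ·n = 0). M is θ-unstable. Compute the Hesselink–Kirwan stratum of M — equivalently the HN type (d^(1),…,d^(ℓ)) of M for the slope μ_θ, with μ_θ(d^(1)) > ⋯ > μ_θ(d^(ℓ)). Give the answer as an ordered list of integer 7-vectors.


Via rank(M_{q-1}∘⋯∘M_p): M ≅ I[1,1]^3, I[1,3], I[3,7], I[4,5], I[5,5].
μ_θ-semistable layers: μ^(1)=5; μ^(2)=3; μ^(3)=3/2; μ^(4)=-2; μ^(5)=-3

((0, 0, 0, 1, 1, 0, 0); (0, 0, 0, 0, 1, 0, 0); (0, 0, 0, 1, 1, 1, 1); (0, 1, 1, 0, 0, 0, 0); (4, 0, 1, 0, 0, 0, 0))


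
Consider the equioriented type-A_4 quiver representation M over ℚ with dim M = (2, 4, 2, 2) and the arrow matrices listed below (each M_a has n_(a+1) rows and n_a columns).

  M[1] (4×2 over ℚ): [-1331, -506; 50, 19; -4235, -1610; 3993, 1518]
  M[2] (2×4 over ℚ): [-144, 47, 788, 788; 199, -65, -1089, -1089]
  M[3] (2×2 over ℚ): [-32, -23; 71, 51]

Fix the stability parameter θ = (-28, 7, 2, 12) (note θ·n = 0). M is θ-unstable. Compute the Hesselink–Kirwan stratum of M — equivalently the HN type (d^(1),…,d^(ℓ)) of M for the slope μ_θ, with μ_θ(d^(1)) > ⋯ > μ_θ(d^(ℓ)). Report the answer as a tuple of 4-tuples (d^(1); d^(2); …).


Via rank(M_{q-1}∘⋯∘M_p): M ≅ I[1,4]^2, I[2,2]^2.
μ_θ-semistable layers: μ^(1)=12; μ^(2)=7; μ^(3)=9/2; μ^(4)=-28

((0, 0, 0, 2); (0, 2, 0, 0); (0, 2, 2, 0); (2, 0, 0, 0))


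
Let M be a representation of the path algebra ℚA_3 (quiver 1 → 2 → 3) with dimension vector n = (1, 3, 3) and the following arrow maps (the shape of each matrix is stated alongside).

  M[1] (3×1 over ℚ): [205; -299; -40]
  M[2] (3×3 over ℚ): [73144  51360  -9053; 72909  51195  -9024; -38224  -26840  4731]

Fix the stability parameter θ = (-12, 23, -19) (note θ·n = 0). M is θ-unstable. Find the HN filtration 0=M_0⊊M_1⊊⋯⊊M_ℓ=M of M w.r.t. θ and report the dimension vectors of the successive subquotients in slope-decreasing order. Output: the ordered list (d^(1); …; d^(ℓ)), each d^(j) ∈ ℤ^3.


Via rank(M_{q-1}∘⋯∘M_p): M ≅ I[1,2], I[2,3]^2, I[3,3].
μ_θ-semistable layers: μ^(1)=23; μ^(2)=2; μ^(3)=-12; μ^(4)=-19

((0, 1, 0); (0, 2, 2); (1, 0, 0); (0, 0, 1))


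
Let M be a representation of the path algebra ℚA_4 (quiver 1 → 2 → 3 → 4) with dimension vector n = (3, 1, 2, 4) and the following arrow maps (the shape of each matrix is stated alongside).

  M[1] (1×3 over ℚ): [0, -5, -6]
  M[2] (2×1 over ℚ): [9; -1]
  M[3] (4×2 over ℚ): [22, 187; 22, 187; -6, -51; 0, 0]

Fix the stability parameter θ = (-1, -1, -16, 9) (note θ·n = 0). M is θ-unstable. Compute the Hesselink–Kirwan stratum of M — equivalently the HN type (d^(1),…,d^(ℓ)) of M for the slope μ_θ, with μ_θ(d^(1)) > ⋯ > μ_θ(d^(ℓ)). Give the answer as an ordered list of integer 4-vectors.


Barcode: M ≅ I[1,1]^2, I[1,4], I[3,3], I[4,4]^3. HN layers by μ_θ (4 steps, strictly decreasing):
  μ^(1)=9; μ^(2)=-1; μ^(3)=-6; μ^(4)=-16

((0, 0, 0, 4); (2, 0, 0, 0); (1, 1, 1, 0); (0, 0, 1, 0))


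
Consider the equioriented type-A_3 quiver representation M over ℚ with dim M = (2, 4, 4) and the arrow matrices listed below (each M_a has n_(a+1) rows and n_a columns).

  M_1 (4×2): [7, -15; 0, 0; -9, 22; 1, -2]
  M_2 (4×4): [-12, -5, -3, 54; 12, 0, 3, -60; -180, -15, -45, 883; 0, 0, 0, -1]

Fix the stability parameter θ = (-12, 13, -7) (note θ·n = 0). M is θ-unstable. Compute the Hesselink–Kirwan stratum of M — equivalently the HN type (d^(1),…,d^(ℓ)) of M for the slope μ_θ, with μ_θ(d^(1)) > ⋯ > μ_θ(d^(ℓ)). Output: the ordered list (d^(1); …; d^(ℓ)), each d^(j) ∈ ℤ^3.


Interval decomposition of M: I[1,2], I[1,3], I[2,3]^2, I[3,3].
HN type (ℓ=4): μ^(1)=13; μ^(2)=3; μ^(3)=-7; μ^(4)=-12

((0, 1, 0); (0, 3, 3); (0, 0, 1); (2, 0, 0))


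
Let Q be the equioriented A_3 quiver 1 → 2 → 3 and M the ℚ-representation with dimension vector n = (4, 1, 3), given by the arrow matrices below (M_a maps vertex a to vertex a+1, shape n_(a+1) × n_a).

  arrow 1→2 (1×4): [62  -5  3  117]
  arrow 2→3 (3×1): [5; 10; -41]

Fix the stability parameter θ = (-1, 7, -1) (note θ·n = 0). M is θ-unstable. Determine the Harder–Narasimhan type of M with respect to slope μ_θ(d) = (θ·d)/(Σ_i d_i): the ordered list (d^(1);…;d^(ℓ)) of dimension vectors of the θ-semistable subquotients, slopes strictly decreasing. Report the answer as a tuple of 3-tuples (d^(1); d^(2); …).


Via rank(M_{q-1}∘⋯∘M_p): M ≅ I[1,1]^3, I[1,3], I[3,3]^2.
μ_θ-semistable layers: μ^(1)=3; μ^(2)=-1

((0, 1, 1); (4, 0, 2))


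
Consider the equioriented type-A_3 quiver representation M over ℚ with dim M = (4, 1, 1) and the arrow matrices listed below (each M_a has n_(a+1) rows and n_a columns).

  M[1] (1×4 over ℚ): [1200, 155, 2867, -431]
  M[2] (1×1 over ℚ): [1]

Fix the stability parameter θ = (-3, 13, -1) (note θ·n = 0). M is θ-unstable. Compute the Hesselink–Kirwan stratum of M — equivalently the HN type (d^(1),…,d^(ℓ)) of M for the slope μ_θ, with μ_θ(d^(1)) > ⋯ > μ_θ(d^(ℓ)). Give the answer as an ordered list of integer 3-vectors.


Barcode: M ≅ I[1,1]^3, I[1,3]. HN layers by μ_θ (2 steps, strictly decreasing):
  μ^(1)=6; μ^(2)=-3

((0, 1, 1); (4, 0, 0))


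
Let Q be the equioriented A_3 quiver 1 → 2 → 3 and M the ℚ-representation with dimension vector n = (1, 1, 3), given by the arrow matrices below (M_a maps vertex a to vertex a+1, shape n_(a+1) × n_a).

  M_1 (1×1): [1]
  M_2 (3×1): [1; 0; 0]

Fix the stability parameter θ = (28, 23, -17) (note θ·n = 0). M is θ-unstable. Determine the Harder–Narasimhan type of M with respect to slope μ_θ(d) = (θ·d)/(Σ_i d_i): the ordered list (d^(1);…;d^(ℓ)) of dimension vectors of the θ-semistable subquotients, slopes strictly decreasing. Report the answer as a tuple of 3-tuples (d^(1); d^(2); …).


Via rank(M_{q-1}∘⋯∘M_p): M ≅ I[1,3], I[3,3]^2.
μ_θ-semistable layers: μ^(1)=34/3; μ^(2)=-17

((1, 1, 1); (0, 0, 2))


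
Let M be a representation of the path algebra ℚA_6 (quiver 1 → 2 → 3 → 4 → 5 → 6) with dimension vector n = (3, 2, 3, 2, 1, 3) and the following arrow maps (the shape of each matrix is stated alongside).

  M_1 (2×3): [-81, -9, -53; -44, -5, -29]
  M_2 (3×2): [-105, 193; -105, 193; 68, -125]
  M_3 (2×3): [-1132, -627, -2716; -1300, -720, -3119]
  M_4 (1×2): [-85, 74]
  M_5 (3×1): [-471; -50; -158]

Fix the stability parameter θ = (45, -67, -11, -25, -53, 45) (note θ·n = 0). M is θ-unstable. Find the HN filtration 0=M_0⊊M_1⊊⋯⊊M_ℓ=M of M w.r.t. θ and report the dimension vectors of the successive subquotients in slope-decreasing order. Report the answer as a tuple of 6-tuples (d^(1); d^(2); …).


Barcode: M ≅ I[1,1], I[1,4], I[1,6], I[3,3], I[6,6]^2. HN layers by μ_θ (4 steps, strictly decreasing):
  μ^(1)=45; μ^(2)=-11; μ^(3)=-29/2; μ^(4)=-111/5

((1, 0, 0, 0, 0, 3); (0, 0, 1, 0, 0, 0); (1, 1, 1, 1, 0, 0); (1, 1, 1, 1, 1, 0))


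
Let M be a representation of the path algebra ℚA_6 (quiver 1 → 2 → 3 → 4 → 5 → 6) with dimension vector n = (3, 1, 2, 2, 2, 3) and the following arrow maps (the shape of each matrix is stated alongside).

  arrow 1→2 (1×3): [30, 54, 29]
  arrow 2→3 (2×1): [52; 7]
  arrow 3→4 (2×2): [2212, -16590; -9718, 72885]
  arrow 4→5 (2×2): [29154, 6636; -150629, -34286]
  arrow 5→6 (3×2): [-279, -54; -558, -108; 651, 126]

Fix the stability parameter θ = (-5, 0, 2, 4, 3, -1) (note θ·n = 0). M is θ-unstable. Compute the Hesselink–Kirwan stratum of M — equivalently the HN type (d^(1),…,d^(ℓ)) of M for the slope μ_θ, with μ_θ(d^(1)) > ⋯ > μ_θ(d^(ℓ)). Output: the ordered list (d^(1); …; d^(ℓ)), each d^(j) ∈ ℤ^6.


Interval decomposition of M: I[1,1]^2, I[1,4], I[3,3], I[4,5], I[5,6], I[6,6]^2.
HN type (ℓ=7): μ^(1)=4; μ^(2)=7/2; μ^(3)=2; μ^(4)=1; μ^(5)=0; μ^(6)=-1; μ^(7)=-5

((0, 0, 0, 1, 0, 0); (0, 0, 0, 1, 1, 0); (0, 0, 2, 0, 0, 0); (0, 0, 0, 0, 1, 1); (0, 1, 0, 0, 0, 0); (0, 0, 0, 0, 0, 2); (3, 0, 0, 0, 0, 0))


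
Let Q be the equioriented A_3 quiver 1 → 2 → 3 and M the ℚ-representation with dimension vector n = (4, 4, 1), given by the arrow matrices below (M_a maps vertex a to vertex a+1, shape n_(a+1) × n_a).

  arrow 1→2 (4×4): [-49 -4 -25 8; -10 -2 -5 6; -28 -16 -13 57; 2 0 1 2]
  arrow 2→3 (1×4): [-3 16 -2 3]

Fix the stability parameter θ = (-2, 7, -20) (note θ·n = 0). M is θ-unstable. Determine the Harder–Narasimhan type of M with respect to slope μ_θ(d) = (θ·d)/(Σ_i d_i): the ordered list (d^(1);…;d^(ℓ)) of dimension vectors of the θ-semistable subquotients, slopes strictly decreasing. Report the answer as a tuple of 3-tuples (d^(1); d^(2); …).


Interval decomposition of M: I[1,2]^3, I[1,3].
HN type (ℓ=3): μ^(1)=7; μ^(2)=-2; μ^(3)=-5

((0, 3, 0); (3, 0, 0); (1, 1, 1))


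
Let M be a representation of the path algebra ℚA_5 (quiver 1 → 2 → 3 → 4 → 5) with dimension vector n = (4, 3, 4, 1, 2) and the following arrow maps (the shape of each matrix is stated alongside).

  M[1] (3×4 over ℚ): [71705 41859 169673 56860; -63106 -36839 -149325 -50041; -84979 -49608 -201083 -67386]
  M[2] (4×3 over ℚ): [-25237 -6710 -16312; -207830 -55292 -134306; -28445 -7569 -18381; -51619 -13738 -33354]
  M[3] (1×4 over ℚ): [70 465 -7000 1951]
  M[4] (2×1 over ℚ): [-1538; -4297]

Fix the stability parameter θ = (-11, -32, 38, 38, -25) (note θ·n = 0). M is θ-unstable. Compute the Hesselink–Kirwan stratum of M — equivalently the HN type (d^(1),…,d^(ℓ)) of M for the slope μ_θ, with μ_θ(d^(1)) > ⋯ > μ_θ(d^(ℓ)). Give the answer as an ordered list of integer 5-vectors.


Barcode: M ≅ I[1,1], I[1,3]^2, I[1,5], I[3,3], I[5,5]. HN layers by μ_θ (5 steps, strictly decreasing):
  μ^(1)=38; μ^(2)=17; μ^(3)=-11; μ^(4)=-43/2; μ^(5)=-25

((0, 0, 3, 0, 0); (0, 0, 1, 1, 1); (1, 0, 0, 0, 0); (3, 3, 0, 0, 0); (0, 0, 0, 0, 1))


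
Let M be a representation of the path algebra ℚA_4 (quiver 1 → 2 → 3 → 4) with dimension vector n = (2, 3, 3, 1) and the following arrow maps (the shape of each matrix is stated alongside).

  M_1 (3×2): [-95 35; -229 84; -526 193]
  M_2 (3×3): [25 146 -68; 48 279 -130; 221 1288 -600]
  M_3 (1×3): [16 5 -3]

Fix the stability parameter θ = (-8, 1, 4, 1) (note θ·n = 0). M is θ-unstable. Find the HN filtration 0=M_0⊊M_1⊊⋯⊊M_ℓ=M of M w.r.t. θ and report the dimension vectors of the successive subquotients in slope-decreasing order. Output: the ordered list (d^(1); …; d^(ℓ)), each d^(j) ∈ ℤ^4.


Via rank(M_{q-1}∘⋯∘M_p): M ≅ I[1,3], I[1,4], I[2,2], I[3,3].
μ_θ-semistable layers: μ^(1)=4; μ^(2)=5/2; μ^(3)=1; μ^(4)=-8

((0, 0, 2, 0); (0, 0, 1, 1); (0, 3, 0, 0); (2, 0, 0, 0))


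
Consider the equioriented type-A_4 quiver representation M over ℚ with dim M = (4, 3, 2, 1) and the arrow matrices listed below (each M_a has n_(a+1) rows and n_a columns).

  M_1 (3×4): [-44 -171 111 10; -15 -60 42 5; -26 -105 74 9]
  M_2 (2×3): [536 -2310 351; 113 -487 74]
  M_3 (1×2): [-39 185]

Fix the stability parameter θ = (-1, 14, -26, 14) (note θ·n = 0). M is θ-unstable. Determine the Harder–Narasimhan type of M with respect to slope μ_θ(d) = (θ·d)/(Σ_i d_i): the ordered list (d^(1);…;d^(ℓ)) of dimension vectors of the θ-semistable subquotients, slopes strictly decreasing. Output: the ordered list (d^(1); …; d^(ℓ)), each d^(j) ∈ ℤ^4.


Via rank(M_{q-1}∘⋯∘M_p): M ≅ I[1,1], I[1,2], I[1,3], I[1,4].
μ_θ-semistable layers: μ^(1)=14; μ^(2)=-1; μ^(3)=-13/3

((0, 1, 0, 1); (2, 0, 0, 0); (2, 2, 2, 0))


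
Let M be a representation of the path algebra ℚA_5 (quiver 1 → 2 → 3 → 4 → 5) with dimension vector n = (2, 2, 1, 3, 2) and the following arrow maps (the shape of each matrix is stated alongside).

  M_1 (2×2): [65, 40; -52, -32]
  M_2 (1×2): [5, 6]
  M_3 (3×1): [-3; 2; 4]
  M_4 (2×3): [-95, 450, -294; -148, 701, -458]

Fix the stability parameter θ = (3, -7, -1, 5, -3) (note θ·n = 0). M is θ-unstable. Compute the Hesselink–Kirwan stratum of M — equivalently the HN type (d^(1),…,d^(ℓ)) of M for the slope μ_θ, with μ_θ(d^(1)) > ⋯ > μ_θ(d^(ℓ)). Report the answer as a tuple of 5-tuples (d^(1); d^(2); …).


Barcode: M ≅ I[1,1], I[1,5], I[2,2], I[4,4], I[4,5]. HN layers by μ_θ (6 steps, strictly decreasing):
  μ^(1)=5; μ^(2)=3; μ^(3)=1; μ^(4)=-1; μ^(5)=-2; μ^(6)=-7

((0, 0, 0, 1, 0); (1, 0, 0, 0, 0); (0, 0, 0, 2, 2); (0, 0, 1, 0, 0); (1, 1, 0, 0, 0); (0, 1, 0, 0, 0))


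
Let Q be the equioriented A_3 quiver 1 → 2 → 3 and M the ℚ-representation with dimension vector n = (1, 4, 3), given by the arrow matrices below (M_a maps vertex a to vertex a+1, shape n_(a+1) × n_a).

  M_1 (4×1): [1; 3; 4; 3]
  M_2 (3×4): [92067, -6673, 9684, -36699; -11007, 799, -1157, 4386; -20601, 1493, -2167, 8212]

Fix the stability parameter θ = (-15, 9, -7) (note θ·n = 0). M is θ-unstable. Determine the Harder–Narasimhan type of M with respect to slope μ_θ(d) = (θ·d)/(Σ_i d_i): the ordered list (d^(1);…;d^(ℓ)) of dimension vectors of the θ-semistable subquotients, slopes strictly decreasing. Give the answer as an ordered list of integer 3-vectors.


Barcode: M ≅ I[1,3], I[2,2], I[2,3]^2. HN layers by μ_θ (3 steps, strictly decreasing):
  μ^(1)=9; μ^(2)=1; μ^(3)=-15

((0, 1, 0); (0, 3, 3); (1, 0, 0))


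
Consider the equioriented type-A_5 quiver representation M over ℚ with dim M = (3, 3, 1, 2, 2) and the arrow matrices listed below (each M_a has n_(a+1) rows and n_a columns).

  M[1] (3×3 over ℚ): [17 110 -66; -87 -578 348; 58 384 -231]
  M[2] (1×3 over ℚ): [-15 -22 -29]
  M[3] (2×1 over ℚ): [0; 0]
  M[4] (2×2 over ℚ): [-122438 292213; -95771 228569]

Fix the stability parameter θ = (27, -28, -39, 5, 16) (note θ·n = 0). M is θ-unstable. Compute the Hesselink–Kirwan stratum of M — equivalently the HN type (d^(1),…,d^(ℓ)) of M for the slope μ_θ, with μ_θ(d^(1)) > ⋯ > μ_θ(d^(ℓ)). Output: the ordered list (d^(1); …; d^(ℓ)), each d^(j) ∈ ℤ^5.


Via rank(M_{q-1}∘⋯∘M_p): M ≅ I[1,2]^2, I[1,3], I[4,5]^2.
μ_θ-semistable layers: μ^(1)=16; μ^(2)=5; μ^(3)=-1/2; μ^(4)=-40/3

((0, 0, 0, 0, 2); (0, 0, 0, 2, 0); (2, 2, 0, 0, 0); (1, 1, 1, 0, 0))


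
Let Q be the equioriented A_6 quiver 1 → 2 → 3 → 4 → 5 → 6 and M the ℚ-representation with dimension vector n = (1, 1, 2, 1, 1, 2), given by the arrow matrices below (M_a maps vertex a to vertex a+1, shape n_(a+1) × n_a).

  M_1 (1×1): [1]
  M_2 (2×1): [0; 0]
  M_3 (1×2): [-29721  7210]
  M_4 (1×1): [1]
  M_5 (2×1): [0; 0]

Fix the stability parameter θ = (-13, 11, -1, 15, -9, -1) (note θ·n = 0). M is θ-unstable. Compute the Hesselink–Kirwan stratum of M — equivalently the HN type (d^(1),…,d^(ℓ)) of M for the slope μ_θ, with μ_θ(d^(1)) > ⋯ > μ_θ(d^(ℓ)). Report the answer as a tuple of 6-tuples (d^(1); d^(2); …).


Via rank(M_{q-1}∘⋯∘M_p): M ≅ I[1,2], I[3,3], I[3,5], I[6,6]^2.
μ_θ-semistable layers: μ^(1)=11; μ^(2)=3; μ^(3)=-1; μ^(4)=-13

((0, 1, 0, 0, 0, 0); (0, 0, 0, 1, 1, 0); (0, 0, 2, 0, 0, 2); (1, 0, 0, 0, 0, 0))


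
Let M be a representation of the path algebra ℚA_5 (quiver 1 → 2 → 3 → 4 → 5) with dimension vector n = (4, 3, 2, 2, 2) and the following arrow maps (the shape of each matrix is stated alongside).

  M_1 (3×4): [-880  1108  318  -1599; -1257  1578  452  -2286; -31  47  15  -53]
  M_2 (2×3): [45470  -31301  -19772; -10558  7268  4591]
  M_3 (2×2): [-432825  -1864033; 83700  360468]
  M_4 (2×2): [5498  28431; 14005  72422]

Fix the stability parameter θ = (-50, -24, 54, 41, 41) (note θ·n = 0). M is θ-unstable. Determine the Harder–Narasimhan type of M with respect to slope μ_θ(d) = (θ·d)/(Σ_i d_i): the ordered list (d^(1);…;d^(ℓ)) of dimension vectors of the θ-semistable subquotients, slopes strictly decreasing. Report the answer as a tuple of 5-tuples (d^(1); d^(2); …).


Barcode: M ≅ I[1,1], I[1,2], I[1,3], I[1,5], I[4,5]. HN layers by μ_θ (5 steps, strictly decreasing):
  μ^(1)=54; μ^(2)=136/3; μ^(3)=41; μ^(4)=-24; μ^(5)=-50

((0, 0, 1, 0, 0); (0, 0, 1, 1, 1); (0, 0, 0, 1, 1); (0, 3, 0, 0, 0); (4, 0, 0, 0, 0))


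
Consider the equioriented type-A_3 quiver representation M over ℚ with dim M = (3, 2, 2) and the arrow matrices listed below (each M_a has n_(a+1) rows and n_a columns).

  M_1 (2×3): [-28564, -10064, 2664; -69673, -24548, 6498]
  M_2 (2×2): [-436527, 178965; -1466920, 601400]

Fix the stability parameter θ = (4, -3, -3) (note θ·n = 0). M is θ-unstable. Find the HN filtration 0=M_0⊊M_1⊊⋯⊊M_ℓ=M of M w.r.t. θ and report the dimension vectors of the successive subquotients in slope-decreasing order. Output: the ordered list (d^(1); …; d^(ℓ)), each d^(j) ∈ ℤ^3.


Interval decomposition of M: I[1,1]^2, I[1,3], I[2,2], I[3,3].
HN type (ℓ=3): μ^(1)=4; μ^(2)=-2/3; μ^(3)=-3

((2, 0, 0); (1, 1, 1); (0, 1, 1))


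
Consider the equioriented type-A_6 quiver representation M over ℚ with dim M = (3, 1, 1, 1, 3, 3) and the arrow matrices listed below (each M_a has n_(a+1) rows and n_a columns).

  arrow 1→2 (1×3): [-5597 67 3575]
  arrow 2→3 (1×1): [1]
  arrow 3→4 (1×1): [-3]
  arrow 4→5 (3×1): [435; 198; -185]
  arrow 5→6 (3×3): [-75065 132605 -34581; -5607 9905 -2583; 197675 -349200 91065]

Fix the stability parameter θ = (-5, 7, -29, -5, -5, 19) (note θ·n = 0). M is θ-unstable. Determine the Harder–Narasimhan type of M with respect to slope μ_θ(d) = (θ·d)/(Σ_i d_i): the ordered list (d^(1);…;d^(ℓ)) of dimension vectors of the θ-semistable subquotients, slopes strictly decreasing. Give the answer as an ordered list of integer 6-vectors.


Via rank(M_{q-1}∘⋯∘M_p): M ≅ I[1,1]^2, I[1,5], I[5,6]^2, I[6,6].
μ_θ-semistable layers: μ^(1)=19; μ^(2)=-5; μ^(3)=-9

((0, 0, 0, 0, 0, 3); (2, 0, 0, 1, 3, 0); (1, 1, 1, 0, 0, 0))


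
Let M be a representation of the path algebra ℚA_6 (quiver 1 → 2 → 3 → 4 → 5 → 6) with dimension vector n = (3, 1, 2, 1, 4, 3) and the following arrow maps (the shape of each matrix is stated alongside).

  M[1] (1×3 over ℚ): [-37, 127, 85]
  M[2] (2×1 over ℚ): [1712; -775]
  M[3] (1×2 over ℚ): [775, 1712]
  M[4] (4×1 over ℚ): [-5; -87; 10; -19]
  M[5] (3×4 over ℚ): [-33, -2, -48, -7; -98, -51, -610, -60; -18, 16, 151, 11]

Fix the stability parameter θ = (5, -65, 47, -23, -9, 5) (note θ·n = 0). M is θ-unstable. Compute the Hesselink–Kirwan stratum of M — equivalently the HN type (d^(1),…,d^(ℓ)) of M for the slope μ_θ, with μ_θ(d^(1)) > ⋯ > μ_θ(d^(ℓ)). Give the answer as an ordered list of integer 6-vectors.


Barcode: M ≅ I[1,1]^2, I[1,3], I[3,6], I[5,5], I[5,6]^2. HN layers by μ_θ (4 steps, strictly decreasing):
  μ^(1)=47; μ^(2)=5; μ^(3)=-9; μ^(4)=-30

((0, 0, 1, 0, 0, 0); (2, 0, 1, 1, 1, 3); (0, 0, 0, 0, 3, 0); (1, 1, 0, 0, 0, 0))


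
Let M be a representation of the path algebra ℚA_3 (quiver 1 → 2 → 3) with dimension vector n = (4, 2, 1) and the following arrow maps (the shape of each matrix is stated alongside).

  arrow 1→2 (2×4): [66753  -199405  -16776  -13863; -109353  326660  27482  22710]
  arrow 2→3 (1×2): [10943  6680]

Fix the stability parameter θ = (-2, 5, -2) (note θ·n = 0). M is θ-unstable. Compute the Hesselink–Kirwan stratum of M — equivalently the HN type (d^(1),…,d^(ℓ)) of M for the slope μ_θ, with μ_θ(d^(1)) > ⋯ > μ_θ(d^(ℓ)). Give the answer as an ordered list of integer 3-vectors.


Barcode: M ≅ I[1,1]^2, I[1,2], I[1,3]. HN layers by μ_θ (3 steps, strictly decreasing):
  μ^(1)=5; μ^(2)=3/2; μ^(3)=-2

((0, 1, 0); (0, 1, 1); (4, 0, 0))


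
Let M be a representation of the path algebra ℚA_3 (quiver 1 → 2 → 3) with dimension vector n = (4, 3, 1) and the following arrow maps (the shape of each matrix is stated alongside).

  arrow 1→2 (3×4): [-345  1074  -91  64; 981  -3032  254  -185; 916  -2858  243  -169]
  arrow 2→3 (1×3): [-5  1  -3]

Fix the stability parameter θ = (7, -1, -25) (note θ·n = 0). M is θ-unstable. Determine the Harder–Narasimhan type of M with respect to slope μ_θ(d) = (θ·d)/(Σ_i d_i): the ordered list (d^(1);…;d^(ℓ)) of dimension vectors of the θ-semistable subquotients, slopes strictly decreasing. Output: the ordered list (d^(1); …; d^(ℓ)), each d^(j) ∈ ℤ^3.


Barcode: M ≅ I[1,1], I[1,2]^2, I[1,3]. HN layers by μ_θ (3 steps, strictly decreasing):
  μ^(1)=7; μ^(2)=3; μ^(3)=-19/3

((1, 0, 0); (2, 2, 0); (1, 1, 1))


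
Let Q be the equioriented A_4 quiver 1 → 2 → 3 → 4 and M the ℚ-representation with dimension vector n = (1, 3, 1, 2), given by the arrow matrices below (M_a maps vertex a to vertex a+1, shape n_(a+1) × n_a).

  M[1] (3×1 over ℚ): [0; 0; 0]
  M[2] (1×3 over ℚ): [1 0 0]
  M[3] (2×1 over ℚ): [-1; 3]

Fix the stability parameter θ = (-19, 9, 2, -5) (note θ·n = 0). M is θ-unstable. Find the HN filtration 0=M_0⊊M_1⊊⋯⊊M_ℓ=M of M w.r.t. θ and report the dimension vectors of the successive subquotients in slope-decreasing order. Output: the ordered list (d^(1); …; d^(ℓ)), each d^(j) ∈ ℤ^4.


Via rank(M_{q-1}∘⋯∘M_p): M ≅ I[1,1], I[2,2]^2, I[2,4], I[4,4].
μ_θ-semistable layers: μ^(1)=9; μ^(2)=2; μ^(3)=-5; μ^(4)=-19

((0, 2, 0, 0); (0, 1, 1, 1); (0, 0, 0, 1); (1, 0, 0, 0))


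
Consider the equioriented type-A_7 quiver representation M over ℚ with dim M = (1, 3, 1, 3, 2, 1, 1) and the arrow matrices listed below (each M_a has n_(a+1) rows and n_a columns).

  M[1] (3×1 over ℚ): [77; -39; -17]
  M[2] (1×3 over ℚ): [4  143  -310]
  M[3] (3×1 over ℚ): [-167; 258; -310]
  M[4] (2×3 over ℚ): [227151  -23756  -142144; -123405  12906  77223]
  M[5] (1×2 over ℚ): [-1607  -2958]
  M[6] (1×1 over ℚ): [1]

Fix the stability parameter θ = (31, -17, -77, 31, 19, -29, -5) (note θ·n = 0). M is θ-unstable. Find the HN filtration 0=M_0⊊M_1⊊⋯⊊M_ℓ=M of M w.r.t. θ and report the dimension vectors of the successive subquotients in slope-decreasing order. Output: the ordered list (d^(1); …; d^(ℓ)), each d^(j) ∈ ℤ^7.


Via rank(M_{q-1}∘⋯∘M_p): M ≅ I[1,7], I[2,2]^2, I[4,4], I[4,5].
μ_θ-semistable layers: μ^(1)=31; μ^(2)=25; μ^(3)=4; μ^(4)=-17; μ^(5)=-21

((0, 0, 0, 1, 0, 0, 0); (0, 0, 0, 1, 1, 0, 0); (0, 0, 0, 1, 1, 1, 1); (0, 2, 0, 0, 0, 0, 0); (1, 1, 1, 0, 0, 0, 0))


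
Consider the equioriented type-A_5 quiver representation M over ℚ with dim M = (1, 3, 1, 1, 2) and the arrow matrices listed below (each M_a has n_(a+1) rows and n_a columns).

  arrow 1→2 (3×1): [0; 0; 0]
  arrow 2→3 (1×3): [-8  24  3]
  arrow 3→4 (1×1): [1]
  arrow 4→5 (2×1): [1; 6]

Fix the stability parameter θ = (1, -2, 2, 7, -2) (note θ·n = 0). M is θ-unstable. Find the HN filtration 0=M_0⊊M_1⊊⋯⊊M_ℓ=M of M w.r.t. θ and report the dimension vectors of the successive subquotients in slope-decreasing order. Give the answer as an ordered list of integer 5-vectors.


Barcode: M ≅ I[1,1], I[2,2]^2, I[2,5], I[5,5]. HN layers by μ_θ (4 steps, strictly decreasing):
  μ^(1)=5/2; μ^(2)=2; μ^(3)=1; μ^(4)=-2

((0, 0, 0, 1, 1); (0, 0, 1, 0, 0); (1, 0, 0, 0, 0); (0, 3, 0, 0, 1))


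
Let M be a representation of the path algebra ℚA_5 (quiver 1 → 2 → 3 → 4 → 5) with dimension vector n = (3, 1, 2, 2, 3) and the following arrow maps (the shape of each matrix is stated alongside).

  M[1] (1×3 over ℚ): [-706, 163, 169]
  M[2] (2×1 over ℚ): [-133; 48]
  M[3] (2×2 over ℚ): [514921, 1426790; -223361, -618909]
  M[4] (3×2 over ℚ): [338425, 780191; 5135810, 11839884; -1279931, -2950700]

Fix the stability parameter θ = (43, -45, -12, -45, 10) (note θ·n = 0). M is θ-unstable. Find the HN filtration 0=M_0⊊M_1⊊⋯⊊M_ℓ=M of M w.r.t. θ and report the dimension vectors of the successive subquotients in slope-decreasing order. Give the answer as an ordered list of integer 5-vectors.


Barcode: M ≅ I[1,1]^2, I[1,5], I[3,5], I[5,5]. HN layers by μ_θ (4 steps, strictly decreasing):
  μ^(1)=43; μ^(2)=10; μ^(3)=-59/4; μ^(4)=-57/2

((2, 0, 0, 0, 0); (0, 0, 0, 0, 3); (1, 1, 1, 1, 0); (0, 0, 1, 1, 0))


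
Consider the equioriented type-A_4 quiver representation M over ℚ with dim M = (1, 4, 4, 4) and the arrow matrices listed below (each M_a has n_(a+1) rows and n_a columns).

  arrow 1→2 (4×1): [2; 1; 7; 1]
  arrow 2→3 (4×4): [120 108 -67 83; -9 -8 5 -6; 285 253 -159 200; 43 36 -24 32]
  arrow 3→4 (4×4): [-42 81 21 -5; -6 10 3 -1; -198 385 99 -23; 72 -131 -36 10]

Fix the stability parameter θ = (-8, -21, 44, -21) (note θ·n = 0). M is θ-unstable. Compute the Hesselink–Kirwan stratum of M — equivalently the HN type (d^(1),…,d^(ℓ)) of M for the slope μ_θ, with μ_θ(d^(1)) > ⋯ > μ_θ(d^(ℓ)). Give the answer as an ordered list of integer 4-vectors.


Via rank(M_{q-1}∘⋯∘M_p): M ≅ I[1,4], I[2,3]^2, I[2,4], I[4,4]^2.
μ_θ-semistable layers: μ^(1)=44; μ^(2)=23/2; μ^(3)=-29/2; μ^(4)=-21

((0, 0, 2, 0); (0, 0, 2, 2); (1, 1, 0, 0); (0, 3, 0, 2))


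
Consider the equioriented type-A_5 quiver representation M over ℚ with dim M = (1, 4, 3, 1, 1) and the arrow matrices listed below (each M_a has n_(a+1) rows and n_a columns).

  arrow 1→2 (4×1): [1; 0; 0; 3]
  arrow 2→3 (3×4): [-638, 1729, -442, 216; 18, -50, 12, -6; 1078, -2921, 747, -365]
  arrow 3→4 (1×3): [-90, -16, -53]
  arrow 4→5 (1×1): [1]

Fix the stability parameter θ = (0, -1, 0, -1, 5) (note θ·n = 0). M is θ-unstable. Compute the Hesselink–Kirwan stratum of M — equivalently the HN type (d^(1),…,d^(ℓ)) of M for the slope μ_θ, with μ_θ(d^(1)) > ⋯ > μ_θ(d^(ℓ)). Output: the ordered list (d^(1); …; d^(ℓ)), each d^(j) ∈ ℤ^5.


Via rank(M_{q-1}∘⋯∘M_p): M ≅ I[1,5], I[2,2], I[2,3]^2.
μ_θ-semistable layers: μ^(1)=5; μ^(2)=0; μ^(3)=-1/2; μ^(4)=-1

((0, 0, 0, 0, 1); (0, 0, 2, 0, 0); (1, 1, 1, 1, 0); (0, 3, 0, 0, 0))


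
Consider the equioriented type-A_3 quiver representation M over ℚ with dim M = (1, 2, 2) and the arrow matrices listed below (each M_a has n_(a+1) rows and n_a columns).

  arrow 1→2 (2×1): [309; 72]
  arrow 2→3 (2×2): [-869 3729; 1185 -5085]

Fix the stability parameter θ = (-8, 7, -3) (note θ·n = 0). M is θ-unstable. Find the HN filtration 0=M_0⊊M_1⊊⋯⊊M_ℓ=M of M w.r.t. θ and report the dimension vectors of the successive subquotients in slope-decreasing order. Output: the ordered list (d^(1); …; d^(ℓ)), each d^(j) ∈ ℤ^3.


Barcode: M ≅ I[1,3], I[2,2], I[3,3]. HN layers by μ_θ (4 steps, strictly decreasing):
  μ^(1)=7; μ^(2)=2; μ^(3)=-3; μ^(4)=-8

((0, 1, 0); (0, 1, 1); (0, 0, 1); (1, 0, 0))


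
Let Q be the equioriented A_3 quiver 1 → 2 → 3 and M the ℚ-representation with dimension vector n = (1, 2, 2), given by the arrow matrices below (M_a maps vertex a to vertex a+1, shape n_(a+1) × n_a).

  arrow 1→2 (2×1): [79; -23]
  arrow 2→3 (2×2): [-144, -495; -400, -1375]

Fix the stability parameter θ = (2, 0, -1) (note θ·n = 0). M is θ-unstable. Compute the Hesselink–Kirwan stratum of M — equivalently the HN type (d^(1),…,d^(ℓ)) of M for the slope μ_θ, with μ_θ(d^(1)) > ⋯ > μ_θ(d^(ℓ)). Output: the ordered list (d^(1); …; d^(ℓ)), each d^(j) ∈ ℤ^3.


Barcode: M ≅ I[1,3], I[2,2], I[3,3]. HN layers by μ_θ (3 steps, strictly decreasing):
  μ^(1)=1/3; μ^(2)=0; μ^(3)=-1

((1, 1, 1); (0, 1, 0); (0, 0, 1))


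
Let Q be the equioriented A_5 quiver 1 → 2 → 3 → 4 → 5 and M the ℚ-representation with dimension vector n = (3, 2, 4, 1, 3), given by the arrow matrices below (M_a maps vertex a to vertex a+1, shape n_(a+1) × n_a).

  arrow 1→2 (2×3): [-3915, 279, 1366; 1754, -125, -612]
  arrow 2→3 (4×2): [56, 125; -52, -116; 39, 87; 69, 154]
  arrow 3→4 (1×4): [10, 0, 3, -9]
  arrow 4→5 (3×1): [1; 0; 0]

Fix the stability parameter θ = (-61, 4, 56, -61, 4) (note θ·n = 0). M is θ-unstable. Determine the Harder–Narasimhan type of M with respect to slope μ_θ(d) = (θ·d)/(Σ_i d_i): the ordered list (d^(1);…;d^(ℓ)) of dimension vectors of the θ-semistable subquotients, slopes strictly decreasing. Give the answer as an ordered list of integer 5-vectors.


Interval decomposition of M: I[1,1], I[1,3], I[1,5], I[3,3]^2, I[5,5]^2.
HN type (ℓ=4): μ^(1)=56; μ^(2)=4; μ^(3)=-1/3; μ^(4)=-61

((0, 0, 3, 0, 0); (0, 1, 0, 0, 3); (0, 1, 1, 1, 0); (3, 0, 0, 0, 0))


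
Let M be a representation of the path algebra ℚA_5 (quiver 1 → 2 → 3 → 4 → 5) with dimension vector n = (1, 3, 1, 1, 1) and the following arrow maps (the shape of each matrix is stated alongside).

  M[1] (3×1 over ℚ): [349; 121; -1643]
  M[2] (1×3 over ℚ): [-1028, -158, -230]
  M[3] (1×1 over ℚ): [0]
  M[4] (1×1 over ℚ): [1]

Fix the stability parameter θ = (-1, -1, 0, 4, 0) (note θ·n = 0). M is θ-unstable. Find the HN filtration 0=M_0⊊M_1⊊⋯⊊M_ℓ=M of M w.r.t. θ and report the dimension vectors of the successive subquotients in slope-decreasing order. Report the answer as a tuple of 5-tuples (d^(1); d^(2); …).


Interval decomposition of M: I[1,2], I[2,2], I[2,3], I[4,5].
HN type (ℓ=3): μ^(1)=2; μ^(2)=0; μ^(3)=-1

((0, 0, 0, 1, 1); (0, 0, 1, 0, 0); (1, 3, 0, 0, 0))


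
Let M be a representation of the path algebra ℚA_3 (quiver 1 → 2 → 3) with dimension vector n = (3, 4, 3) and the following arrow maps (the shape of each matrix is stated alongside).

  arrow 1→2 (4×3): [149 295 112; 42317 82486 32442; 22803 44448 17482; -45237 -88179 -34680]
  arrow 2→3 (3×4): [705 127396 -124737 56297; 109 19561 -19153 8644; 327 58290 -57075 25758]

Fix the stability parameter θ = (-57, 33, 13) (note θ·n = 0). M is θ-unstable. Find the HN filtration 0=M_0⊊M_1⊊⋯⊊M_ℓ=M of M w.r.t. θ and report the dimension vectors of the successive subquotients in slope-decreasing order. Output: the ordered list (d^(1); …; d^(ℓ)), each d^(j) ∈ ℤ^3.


Interval decomposition of M: I[1,1], I[1,3]^2, I[2,2], I[2,3].
HN type (ℓ=3): μ^(1)=33; μ^(2)=23; μ^(3)=-57

((0, 1, 0); (0, 3, 3); (3, 0, 0))
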